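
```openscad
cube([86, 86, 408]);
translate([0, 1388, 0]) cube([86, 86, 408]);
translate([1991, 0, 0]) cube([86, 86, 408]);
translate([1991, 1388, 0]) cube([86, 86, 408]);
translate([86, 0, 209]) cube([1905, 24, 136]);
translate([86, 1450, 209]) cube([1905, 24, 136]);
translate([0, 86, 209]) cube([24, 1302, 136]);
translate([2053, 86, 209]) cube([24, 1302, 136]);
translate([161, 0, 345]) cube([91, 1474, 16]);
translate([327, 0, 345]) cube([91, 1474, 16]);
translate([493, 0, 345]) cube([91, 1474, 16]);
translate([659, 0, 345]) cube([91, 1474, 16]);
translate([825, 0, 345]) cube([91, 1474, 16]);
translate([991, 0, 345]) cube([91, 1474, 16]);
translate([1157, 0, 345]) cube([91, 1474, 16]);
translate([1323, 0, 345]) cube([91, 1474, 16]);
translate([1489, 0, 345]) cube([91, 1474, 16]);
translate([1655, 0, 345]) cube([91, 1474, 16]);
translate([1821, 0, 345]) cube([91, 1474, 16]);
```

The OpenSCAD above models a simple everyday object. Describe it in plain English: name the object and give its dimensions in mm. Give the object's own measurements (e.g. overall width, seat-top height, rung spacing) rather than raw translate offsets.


A bed frame 2077 mm long (x) by 1474 mm wide (y). Four 86×86 mm corner posts, 408 mm tall, at the corners of the footprint. Four rails of 24 mm thickness and 136 mm height run between adjacent posts with their undersides at z = 209 mm, their outer faces flush with the outside of the frame (the two x-running rails run between the posts' inner faces; the two y-running rails run between the posts' inner faces). 11 slats, each 91 mm wide (x) and 16 mm thick, lie across the top of the two x-running rails, running the full 1474 mm width of the frame in y; along x they sit between the end posts with a 75 mm gap after the −x posts and between neighbouring slats, leaving 79 mm before the +x posts.


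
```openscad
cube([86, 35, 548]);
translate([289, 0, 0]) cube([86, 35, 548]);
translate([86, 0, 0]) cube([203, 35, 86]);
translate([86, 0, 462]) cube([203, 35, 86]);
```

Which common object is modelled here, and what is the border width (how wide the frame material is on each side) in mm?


A picture frame. The border width is 86 mm.

Four thin pieces enclosing a rectangular opening — a picture frame. The two full-height stiles are 548 mm tall; the top rail sits at z = 462 and is 86 mm tall, so the border above the opening is 548 − 462 = 86 mm, matching the stile x-width.


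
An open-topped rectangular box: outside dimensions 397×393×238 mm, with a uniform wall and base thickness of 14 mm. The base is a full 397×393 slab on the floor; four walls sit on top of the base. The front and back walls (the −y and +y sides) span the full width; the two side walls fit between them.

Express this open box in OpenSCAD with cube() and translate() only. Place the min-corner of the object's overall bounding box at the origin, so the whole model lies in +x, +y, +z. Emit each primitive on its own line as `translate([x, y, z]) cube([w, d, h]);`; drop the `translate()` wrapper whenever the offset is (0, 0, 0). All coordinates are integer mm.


cube([397, 393, 14]);
translate([0, 0, 14]) cube([397, 14, 224]);
translate([0, 379, 14]) cube([397, 14, 224]);
translate([0, 14, 14]) cube([14, 365, 224]);
translate([383, 14, 14]) cube([14, 365, 224]);


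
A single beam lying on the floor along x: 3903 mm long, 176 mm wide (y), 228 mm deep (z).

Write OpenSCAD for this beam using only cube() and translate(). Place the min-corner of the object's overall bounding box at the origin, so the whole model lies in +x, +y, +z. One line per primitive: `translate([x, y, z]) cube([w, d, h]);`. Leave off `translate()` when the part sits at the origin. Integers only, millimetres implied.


cube([3903, 176, 228]);


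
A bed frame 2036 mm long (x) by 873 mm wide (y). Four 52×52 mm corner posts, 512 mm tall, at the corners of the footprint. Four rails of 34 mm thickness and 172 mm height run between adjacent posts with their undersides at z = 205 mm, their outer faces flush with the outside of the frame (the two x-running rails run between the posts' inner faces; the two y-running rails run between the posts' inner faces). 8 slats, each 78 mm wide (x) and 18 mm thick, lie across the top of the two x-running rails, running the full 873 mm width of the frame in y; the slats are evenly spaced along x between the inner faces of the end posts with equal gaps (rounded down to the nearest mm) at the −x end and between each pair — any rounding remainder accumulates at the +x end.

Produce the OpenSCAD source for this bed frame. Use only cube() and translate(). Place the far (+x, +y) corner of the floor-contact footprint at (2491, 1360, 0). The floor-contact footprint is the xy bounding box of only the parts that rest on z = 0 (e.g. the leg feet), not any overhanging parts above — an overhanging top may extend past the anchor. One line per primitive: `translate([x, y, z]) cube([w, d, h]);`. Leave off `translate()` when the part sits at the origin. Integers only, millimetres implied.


translate([455, 487, 0]) cube([52, 52, 512]);
translate([455, 1308, 0]) cube([52, 52, 512]);
translate([2439, 487, 0]) cube([52, 52, 512]);
translate([2439, 1308, 0]) cube([52, 52, 512]);
translate([507, 487, 205]) cube([1932, 34, 172]);
translate([507, 1326, 205]) cube([1932, 34, 172]);
translate([455, 539, 205]) cube([34, 769, 172]);
translate([2457, 539, 205]) cube([34, 769, 172]);
translate([652, 487, 377]) cube([78, 873, 18]);
translate([875, 487, 377]) cube([78, 873, 18]);
translate([1098, 487, 377]) cube([78, 873, 18]);
translate([1321, 487, 377]) cube([78, 873, 18]);
translate([1544, 487, 377]) cube([78, 873, 18]);
translate([1767, 487, 377]) cube([78, 873, 18]);
translate([1990, 487, 377]) cube([78, 873, 18]);
translate([2213, 487, 377]) cube([78, 873, 18]);


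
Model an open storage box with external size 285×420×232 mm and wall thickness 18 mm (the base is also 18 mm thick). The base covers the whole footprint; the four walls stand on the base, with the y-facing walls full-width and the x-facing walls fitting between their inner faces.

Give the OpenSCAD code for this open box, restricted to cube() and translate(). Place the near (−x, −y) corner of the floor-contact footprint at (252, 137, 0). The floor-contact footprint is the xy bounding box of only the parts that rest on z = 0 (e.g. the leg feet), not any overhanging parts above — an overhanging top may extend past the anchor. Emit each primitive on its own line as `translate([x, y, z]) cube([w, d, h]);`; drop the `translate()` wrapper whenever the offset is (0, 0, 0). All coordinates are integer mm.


translate([252, 137, 0]) cube([285, 420, 18]);
translate([252, 137, 18]) cube([285, 18, 214]);
translate([252, 539, 18]) cube([285, 18, 214]);
translate([252, 155, 18]) cube([18, 384, 214]);
translate([519, 155, 18]) cube([18, 384, 214]);


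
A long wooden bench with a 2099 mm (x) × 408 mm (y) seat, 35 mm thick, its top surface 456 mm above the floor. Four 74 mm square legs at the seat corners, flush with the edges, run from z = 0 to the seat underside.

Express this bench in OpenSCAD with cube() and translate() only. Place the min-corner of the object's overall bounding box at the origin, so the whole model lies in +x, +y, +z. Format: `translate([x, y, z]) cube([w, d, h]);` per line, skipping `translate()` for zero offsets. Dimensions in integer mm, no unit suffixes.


// leg_h = 456 − 35 = 421
translate([0, 0, 421]) cube([2099, 408, 35]);
cube([74, 74, 421]);
translate([0, 334, 0]) cube([74, 74, 421]);
translate([2025, 0, 0]) cube([74, 74, 421]);
translate([2025, 334, 0]) cube([74, 74, 421]);


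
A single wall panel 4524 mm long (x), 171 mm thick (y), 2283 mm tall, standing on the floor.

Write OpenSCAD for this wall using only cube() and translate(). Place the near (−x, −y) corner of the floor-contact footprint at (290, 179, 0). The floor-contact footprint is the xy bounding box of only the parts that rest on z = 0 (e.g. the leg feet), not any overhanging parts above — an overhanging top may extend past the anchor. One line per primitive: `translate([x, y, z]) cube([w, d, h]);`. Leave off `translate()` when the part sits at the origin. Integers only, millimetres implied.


translate([290, 179, 0]) cube([4524, 171, 2283]);


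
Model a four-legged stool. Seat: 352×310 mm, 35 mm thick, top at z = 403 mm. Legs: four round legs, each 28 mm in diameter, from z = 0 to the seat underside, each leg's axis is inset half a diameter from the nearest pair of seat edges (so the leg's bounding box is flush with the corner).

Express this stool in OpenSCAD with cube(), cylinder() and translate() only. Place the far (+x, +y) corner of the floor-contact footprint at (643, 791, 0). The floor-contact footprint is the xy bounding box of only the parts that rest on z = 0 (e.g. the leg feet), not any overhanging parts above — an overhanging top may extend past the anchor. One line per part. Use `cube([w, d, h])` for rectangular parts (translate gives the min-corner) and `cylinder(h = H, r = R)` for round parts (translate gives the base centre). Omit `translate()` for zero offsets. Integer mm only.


// leg_h = 403 - 35 = 368
translate([291, 481, 368]) cube([352, 310, 35]);
translate([305, 495, 0]) cylinder(h = 368, r = 14);
translate([629, 495, 0]) cylinder(h = 368, r = 14);
translate([305, 777, 0]) cylinder(h = 368, r = 14);
translate([629, 777, 0]) cylinder(h = 368, r = 14);


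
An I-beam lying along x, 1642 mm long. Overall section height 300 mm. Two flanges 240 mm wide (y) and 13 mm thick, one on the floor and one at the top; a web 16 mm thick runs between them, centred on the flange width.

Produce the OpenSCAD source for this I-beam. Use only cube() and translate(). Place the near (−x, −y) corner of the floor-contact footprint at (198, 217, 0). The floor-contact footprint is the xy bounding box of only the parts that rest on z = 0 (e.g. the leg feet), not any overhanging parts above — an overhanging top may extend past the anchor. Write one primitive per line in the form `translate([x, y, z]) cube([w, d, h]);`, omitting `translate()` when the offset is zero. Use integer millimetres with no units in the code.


translate([198, 217, 0]) cube([1642, 240, 13]);
translate([198, 329, 13]) cube([1642, 16, 274]);
translate([198, 217, 287]) cube([1642, 240, 13]);


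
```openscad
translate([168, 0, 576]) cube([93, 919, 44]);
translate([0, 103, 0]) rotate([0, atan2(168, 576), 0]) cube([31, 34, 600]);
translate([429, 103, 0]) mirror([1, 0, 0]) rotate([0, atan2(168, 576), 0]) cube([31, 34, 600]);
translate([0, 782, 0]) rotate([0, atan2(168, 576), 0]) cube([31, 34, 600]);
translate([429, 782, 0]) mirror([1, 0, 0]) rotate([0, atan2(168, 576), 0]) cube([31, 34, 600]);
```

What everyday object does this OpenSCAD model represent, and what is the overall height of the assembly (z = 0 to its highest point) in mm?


A sawhorse. The overall height is 620 mm.

A beam across two mirrored pairs of raked legs — a sawhorse. The beam's underside is at z = 576 (matching the legs' vertical rise in atan2(168, 576)) and the beam is 44 mm tall, so its top is at 576 + 44 = 620 mm. The raked legs top out at the beam's underside, so that is the highest point.


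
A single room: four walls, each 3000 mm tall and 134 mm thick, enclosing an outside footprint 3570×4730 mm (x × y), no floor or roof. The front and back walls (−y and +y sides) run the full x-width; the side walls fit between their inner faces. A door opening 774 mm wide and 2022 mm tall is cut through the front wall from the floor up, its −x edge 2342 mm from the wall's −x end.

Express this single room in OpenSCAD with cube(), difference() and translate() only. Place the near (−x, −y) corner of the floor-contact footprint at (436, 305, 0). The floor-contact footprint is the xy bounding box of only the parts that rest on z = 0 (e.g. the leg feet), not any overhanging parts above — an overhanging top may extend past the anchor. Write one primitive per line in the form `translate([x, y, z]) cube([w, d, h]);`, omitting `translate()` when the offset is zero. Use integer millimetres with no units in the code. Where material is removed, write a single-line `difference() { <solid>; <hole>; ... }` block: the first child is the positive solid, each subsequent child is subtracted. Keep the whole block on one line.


difference() { translate([436, 305, 0]) cube([3570, 134, 3000]); translate([2778, 305, 0]) cube([774, 134, 2022]); }
translate([436, 4901, 0]) cube([3570, 134, 3000]);
translate([436, 439, 0]) cube([134, 4462, 3000]);
translate([3872, 439, 0]) cube([134, 4462, 3000]);


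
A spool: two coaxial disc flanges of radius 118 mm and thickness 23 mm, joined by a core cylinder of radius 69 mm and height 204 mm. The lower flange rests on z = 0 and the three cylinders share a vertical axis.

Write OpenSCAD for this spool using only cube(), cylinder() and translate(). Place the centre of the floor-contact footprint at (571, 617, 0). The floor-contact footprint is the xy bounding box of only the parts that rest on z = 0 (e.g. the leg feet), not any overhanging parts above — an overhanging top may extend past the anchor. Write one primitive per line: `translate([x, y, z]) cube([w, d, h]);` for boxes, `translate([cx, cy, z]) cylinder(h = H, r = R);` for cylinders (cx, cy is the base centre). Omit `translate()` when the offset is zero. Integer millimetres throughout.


translate([571, 617, 0]) cylinder(h = 23, r = 118);
translate([571, 617, 23]) cylinder(h = 204, r = 69);
translate([571, 617, 227]) cylinder(h = 23, r = 118);


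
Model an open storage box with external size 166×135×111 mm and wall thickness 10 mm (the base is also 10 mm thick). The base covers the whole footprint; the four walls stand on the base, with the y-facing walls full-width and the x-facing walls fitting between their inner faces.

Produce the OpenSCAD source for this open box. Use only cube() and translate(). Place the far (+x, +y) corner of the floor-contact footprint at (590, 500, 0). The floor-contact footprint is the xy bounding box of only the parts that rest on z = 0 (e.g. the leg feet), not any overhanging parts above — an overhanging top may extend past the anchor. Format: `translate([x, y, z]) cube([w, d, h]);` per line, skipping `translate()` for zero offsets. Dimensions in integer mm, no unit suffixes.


translate([424, 365, 0]) cube([166, 135, 10]);
translate([424, 365, 10]) cube([166, 10, 101]);
translate([424, 490, 10]) cube([166, 10, 101]);
translate([424, 375, 10]) cube([10, 115, 101]);
translate([580, 375, 10]) cube([10, 115, 101]);


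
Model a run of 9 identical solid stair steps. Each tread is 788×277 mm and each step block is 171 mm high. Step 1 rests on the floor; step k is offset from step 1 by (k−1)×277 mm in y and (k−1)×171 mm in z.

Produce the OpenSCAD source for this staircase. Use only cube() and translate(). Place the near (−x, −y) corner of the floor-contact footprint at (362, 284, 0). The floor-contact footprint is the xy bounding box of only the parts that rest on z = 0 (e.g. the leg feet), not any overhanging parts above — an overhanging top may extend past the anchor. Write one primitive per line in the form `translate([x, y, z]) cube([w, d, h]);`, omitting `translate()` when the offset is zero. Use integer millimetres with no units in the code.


translate([362, 284, 0]) cube([788, 277, 171]);
translate([362, 561, 171]) cube([788, 277, 171]);
translate([362, 838, 342]) cube([788, 277, 171]);
translate([362, 1115, 513]) cube([788, 277, 171]);
translate([362, 1392, 684]) cube([788, 277, 171]);
translate([362, 1669, 855]) cube([788, 277, 171]);
translate([362, 1946, 1026]) cube([788, 277, 171]);
translate([362, 2223, 1197]) cube([788, 277, 171]);
translate([362, 2500, 1368]) cube([788, 277, 171]);


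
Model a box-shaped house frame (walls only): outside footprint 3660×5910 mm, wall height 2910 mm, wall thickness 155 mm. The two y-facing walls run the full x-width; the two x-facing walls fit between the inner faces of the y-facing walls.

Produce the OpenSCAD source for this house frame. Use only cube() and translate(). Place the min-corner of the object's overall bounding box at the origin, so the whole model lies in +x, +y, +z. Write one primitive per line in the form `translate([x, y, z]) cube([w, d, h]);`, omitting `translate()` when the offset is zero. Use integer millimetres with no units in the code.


cube([3660, 155, 2910]);
translate([0, 5755, 0]) cube([3660, 155, 2910]);
translate([0, 155, 0]) cube([155, 5600, 2910]);
translate([3505, 155, 0]) cube([155, 5600, 2910]);


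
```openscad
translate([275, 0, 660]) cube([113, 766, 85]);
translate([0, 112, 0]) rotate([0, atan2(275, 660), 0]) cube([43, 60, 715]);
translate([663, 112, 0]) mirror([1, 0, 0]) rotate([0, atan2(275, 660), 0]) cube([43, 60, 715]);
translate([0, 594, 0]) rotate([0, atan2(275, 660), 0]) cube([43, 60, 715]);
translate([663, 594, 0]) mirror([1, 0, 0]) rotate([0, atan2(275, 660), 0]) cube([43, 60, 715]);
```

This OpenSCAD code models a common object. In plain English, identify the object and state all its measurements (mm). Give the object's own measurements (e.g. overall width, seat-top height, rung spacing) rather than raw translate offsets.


A sawhorse. A 113×766×85 mm beam (x, y, z) sits on two A-frame leg pairs. Each pair is two raked legs of 43×60 mm section (60 mm along y) splaying symmetrically in x. Each leg rises 660 mm vertically over 275 mm of horizontal reach and is 715 mm long along its own axis. Every leg's outer bottom edge rests on the floor and its outer top edge meets a bottom edge of the beam — the left legs (tilting toward +x) meet the beam's −x bottom edge, the right legs (their mirror images, tilting toward −x) meet its +x bottom edge — so the leg tops tuck under the beam, the beam's underside is 660 mm above the floor, and the feet are 663 mm apart outside-to-outside with the beam centred between them. The two leg pairs are set in 112 mm from either end of the beam.


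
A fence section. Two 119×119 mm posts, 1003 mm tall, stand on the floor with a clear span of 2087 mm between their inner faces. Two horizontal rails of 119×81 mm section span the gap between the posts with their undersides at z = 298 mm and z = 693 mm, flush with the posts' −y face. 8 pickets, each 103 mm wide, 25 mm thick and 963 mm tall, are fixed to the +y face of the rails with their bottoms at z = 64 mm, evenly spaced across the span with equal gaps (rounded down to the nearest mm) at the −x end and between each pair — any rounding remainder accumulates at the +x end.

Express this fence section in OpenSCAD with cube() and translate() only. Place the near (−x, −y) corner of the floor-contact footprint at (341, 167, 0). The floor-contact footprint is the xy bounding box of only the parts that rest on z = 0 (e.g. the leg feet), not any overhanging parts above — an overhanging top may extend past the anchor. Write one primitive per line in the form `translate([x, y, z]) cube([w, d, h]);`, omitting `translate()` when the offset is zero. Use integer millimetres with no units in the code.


translate([341, 167, 0]) cube([119, 119, 1003]);
translate([2547, 167, 0]) cube([119, 119, 1003]);
translate([460, 167, 298]) cube([2087, 119, 81]);
translate([460, 167, 693]) cube([2087, 119, 81]);
translate([600, 286, 64]) cube([103, 25, 963]);
translate([843, 286, 64]) cube([103, 25, 963]);
translate([1086, 286, 64]) cube([103, 25, 963]);
translate([1329, 286, 64]) cube([103, 25, 963]);
translate([1572, 286, 64]) cube([103, 25, 963]);
translate([1815, 286, 64]) cube([103, 25, 963]);
translate([2058, 286, 64]) cube([103, 25, 963]);
translate([2301, 286, 64]) cube([103, 25, 963]);


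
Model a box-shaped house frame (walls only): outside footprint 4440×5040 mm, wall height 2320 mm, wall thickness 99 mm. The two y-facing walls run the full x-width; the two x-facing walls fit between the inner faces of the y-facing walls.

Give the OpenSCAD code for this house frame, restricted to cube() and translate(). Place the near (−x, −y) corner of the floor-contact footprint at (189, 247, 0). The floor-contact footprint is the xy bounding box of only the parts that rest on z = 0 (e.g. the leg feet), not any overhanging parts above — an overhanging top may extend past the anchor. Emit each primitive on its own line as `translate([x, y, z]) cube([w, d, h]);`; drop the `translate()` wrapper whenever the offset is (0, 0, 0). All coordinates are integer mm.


translate([189, 247, 0]) cube([4440, 99, 2320]);
translate([189, 5188, 0]) cube([4440, 99, 2320]);
translate([189, 346, 0]) cube([99, 4842, 2320]);
translate([4530, 346, 0]) cube([99, 4842, 2320]);


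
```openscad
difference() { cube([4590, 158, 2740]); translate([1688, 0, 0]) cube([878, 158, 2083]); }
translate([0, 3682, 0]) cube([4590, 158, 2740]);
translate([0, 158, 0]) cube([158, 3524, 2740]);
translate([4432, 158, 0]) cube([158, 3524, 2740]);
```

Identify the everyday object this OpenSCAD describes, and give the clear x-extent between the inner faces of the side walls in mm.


A single room. The interior width is 4274 mm.

Four walls enclosing a rectangle with a door in the front wall — a room. Outside width 4590 minus two 158 mm walls gives 4274 mm.


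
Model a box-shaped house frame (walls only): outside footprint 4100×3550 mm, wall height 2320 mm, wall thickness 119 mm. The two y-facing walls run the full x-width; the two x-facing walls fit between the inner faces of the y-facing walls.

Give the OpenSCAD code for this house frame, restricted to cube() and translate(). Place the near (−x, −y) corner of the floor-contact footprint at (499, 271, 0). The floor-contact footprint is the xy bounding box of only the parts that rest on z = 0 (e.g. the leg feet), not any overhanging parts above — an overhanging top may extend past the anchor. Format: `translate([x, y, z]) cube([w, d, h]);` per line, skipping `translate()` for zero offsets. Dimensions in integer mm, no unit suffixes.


translate([499, 271, 0]) cube([4100, 119, 2320]);
translate([499, 3702, 0]) cube([4100, 119, 2320]);
translate([499, 390, 0]) cube([119, 3312, 2320]);
translate([4480, 390, 0]) cube([119, 3312, 2320]);


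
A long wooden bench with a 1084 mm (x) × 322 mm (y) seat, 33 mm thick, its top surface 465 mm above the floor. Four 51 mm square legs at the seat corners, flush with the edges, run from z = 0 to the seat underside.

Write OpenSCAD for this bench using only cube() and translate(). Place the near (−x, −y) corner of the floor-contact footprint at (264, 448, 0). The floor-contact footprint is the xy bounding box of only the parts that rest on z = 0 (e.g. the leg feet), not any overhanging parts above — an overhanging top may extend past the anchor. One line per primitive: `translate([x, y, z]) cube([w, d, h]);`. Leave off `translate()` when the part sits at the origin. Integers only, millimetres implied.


// leg_h = 465 − 33 = 432
translate([264, 448, 432]) cube([1084, 322, 33]);
translate([264, 448, 0]) cube([51, 51, 432]);
translate([264, 719, 0]) cube([51, 51, 432]);
translate([1297, 448, 0]) cube([51, 51, 432]);
translate([1297, 719, 0]) cube([51, 51, 432]);


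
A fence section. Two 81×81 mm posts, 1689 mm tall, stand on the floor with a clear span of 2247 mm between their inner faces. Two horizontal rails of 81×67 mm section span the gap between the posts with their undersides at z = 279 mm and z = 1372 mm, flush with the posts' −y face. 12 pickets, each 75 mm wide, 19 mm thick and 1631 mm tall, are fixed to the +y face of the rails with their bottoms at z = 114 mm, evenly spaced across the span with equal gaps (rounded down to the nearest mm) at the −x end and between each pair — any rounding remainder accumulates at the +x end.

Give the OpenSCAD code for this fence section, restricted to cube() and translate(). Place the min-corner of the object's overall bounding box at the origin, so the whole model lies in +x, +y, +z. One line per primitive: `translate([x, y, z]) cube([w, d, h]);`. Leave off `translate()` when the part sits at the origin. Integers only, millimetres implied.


cube([81, 81, 1689]);
translate([2328, 0, 0]) cube([81, 81, 1689]);
translate([81, 0, 279]) cube([2247, 81, 67]);
translate([81, 0, 1372]) cube([2247, 81, 67]);
translate([184, 81, 114]) cube([75, 19, 1631]);
translate([362, 81, 114]) cube([75, 19, 1631]);
translate([540, 81, 114]) cube([75, 19, 1631]);
translate([718, 81, 114]) cube([75, 19, 1631]);
translate([896, 81, 114]) cube([75, 19, 1631]);
translate([1074, 81, 114]) cube([75, 19, 1631]);
translate([1252, 81, 114]) cube([75, 19, 1631]);
translate([1430, 81, 114]) cube([75, 19, 1631]);
translate([1608, 81, 114]) cube([75, 19, 1631]);
translate([1786, 81, 114]) cube([75, 19, 1631]);
translate([1964, 81, 114]) cube([75, 19, 1631]);
translate([2142, 81, 114]) cube([75, 19, 1631]);


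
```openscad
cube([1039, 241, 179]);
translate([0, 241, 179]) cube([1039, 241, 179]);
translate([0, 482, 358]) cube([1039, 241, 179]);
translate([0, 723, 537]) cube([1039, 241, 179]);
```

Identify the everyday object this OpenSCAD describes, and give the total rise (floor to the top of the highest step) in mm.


A staircase. The total rise is 716 mm.

4 identical blocks, each offset up and back from the previous — a staircase. Each step is 179 mm tall and there are 4 of them, so the total rise is 4 × 179 = 716 mm.


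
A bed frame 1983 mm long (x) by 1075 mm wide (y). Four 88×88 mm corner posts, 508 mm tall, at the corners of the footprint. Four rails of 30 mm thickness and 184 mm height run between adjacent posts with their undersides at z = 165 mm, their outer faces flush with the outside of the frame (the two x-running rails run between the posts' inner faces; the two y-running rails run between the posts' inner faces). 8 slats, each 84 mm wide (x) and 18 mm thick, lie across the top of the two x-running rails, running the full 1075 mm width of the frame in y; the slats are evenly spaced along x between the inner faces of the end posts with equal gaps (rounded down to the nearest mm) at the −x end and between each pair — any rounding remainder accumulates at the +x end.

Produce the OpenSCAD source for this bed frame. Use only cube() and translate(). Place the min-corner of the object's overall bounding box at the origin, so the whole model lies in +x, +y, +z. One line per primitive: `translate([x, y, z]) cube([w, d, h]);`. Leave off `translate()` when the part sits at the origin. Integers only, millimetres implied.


cube([88, 88, 508]);
translate([0, 987, 0]) cube([88, 88, 508]);
translate([1895, 0, 0]) cube([88, 88, 508]);
translate([1895, 987, 0]) cube([88, 88, 508]);
translate([88, 0, 165]) cube([1807, 30, 184]);
translate([88, 1045, 165]) cube([1807, 30, 184]);
translate([0, 88, 165]) cube([30, 899, 184]);
translate([1953, 88, 165]) cube([30, 899, 184]);
translate([214, 0, 349]) cube([84, 1075, 18]);
translate([424, 0, 349]) cube([84, 1075, 18]);
translate([634, 0, 349]) cube([84, 1075, 18]);
translate([844, 0, 349]) cube([84, 1075, 18]);
translate([1054, 0, 349]) cube([84, 1075, 18]);
translate([1264, 0, 349]) cube([84, 1075, 18]);
translate([1474, 0, 349]) cube([84, 1075, 18]);
translate([1684, 0, 349]) cube([84, 1075, 18]);


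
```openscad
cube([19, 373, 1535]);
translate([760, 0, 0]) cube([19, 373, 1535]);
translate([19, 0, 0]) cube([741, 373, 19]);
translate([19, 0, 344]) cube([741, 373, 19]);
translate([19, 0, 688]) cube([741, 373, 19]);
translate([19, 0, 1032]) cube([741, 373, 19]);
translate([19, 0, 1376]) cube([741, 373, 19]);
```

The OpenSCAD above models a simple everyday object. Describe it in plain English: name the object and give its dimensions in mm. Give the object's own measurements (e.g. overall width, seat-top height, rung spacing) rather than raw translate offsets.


An open bookshelf. Two side panels, each 19 mm thick, 373 mm deep and 1535 mm tall, stand 779 mm apart (outside-to-outside). Between them sit 5 shelves, each 19 mm thick and 373 mm deep, spanning the full gap between the sides. The bottom shelf rests on the floor (its underside at z = 0) and the clear gap between one shelf's top and the next shelf's underside is 325 mm.


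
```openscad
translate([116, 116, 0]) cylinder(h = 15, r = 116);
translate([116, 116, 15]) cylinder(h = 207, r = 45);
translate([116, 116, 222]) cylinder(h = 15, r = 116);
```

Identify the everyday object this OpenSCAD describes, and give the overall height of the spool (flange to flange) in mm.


A spool. The overall height is 237 mm.

Three coaxial cylinders, large–small–large — a spool. Two 15 mm flanges and a 207 mm core give 15 + 207 + 15 = 237 mm.


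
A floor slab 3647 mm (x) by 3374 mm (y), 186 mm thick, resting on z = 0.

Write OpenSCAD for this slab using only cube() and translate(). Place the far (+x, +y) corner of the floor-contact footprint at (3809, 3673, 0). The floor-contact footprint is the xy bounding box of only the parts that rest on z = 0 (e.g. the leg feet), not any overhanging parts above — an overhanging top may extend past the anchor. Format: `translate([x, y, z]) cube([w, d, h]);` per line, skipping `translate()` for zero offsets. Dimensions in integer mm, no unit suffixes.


translate([162, 299, 0]) cube([3647, 3374, 186]);


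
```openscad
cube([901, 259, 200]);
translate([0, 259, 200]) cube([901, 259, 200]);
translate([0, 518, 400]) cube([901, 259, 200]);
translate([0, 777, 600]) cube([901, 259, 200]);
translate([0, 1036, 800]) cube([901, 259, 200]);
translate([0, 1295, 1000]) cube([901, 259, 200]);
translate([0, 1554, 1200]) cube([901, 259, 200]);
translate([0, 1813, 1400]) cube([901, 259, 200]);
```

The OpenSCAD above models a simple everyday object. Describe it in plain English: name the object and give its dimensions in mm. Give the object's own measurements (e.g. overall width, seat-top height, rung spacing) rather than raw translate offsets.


A straight staircase of 8 solid steps. Each step is 901 mm wide (x), 259 mm deep (y, the going) and 200 mm tall (the rise). The first step rests on the floor; each subsequent step sits one going further in +y and one rise higher in +z, directly behind and above the previous step with no overlap.


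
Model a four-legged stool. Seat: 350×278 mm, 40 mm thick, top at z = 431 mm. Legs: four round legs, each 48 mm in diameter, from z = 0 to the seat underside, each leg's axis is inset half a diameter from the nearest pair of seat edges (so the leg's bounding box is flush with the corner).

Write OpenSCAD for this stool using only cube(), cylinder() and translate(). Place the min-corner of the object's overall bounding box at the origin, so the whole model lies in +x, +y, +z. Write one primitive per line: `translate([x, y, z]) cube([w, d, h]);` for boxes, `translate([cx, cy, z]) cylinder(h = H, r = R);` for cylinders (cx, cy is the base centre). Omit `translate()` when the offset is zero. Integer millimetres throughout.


// leg_h = 431 - 40 = 391
translate([0, 0, 391]) cube([350, 278, 40]);
translate([24, 24, 0]) cylinder(h = 391, r = 24);
translate([326, 24, 0]) cylinder(h = 391, r = 24);
translate([24, 254, 0]) cylinder(h = 391, r = 24);
translate([326, 254, 0]) cylinder(h = 391, r = 24);


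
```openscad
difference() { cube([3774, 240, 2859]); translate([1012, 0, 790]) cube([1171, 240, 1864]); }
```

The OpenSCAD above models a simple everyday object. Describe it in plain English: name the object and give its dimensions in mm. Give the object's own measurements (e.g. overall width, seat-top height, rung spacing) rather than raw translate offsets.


A wall 3774 mm long (x), 240 mm thick (y), 2859 mm tall, with a rectangular window opening cut through it. The opening is 1171 mm wide and 1864 mm tall; its sill is at z = 790 mm and its near (−x) edge is 1012 mm from the wall's −x end. The opening passes through the full wall thickness.


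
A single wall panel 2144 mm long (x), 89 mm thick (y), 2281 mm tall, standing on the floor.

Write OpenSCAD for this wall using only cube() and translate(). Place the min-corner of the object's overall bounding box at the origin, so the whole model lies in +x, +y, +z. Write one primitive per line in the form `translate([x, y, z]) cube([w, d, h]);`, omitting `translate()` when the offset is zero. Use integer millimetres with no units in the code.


cube([2144, 89, 2281]);


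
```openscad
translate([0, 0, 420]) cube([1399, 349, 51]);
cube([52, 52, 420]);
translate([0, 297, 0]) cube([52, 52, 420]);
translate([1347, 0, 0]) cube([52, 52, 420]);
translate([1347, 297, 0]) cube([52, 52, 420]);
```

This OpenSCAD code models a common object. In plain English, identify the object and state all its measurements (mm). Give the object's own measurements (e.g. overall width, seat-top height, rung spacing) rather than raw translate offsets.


A long wooden bench with a 1399 mm (x) × 349 mm (y) seat, 51 mm thick, its top surface 471 mm above the floor. Four 52 mm square legs at the seat corners, flush with the edges, run from z = 0 to the seat underside.


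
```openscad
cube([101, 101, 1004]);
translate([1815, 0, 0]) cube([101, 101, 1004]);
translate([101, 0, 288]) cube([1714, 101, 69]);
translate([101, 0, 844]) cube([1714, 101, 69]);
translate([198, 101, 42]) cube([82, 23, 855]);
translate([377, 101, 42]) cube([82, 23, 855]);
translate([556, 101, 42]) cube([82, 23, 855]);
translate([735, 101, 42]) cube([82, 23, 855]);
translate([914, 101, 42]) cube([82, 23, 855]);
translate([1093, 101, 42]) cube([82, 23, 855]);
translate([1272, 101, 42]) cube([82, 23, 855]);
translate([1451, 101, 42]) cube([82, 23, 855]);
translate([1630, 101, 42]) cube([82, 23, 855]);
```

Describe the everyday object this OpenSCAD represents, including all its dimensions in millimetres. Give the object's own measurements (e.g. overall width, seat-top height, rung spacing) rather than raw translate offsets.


A fence section. Two 101×101 mm posts, 1004 mm tall, stand on the floor with a clear span of 1714 mm between their inner faces. Two horizontal rails of 101×69 mm section span the gap between the posts with their undersides at z = 288 mm and z = 844 mm, flush with the posts' −y face. 9 pickets, each 82 mm wide, 23 mm thick and 855 mm tall, are fixed to the +y face of the rails with their bottoms at z = 42 mm, spaced across the span with a 97 mm gap after the −x post and between neighbouring pickets, with 103 mm left before the +x post.


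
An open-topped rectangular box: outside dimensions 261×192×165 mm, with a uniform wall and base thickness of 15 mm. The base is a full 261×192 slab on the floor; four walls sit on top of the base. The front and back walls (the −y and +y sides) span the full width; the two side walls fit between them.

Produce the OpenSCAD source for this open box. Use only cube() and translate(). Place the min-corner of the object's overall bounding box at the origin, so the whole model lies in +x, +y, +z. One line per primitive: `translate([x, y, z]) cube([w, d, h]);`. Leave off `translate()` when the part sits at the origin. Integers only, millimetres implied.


cube([261, 192, 15]);
translate([0, 0, 15]) cube([261, 15, 150]);
translate([0, 177, 15]) cube([261, 15, 150]);
translate([0, 15, 15]) cube([15, 162, 150]);
translate([246, 15, 15]) cube([15, 162, 150]);


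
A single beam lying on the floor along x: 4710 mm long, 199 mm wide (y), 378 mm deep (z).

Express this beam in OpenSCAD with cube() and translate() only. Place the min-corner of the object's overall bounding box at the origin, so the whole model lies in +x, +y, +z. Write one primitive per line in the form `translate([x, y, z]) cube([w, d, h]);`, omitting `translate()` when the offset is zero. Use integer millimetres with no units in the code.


cube([4710, 199, 378]);


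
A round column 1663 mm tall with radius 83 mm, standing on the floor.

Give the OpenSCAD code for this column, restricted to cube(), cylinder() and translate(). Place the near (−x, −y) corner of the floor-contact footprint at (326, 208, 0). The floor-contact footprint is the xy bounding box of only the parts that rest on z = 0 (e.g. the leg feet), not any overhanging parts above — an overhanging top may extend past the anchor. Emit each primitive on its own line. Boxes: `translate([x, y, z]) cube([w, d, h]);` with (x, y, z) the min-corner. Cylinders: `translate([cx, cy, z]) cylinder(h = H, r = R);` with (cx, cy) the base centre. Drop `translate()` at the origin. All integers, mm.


translate([409, 291, 0]) cylinder(h = 1663, r = 83);


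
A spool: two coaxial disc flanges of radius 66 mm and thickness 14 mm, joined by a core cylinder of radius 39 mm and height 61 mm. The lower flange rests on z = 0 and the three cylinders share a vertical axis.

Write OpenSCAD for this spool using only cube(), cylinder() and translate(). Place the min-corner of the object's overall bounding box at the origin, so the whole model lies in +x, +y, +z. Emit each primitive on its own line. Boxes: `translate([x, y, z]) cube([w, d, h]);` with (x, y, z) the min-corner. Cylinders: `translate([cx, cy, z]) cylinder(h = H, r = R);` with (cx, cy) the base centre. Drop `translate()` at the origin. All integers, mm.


translate([66, 66, 0]) cylinder(h = 14, r = 66);
translate([66, 66, 14]) cylinder(h = 61, r = 39);
translate([66, 66, 75]) cylinder(h = 14, r = 66);


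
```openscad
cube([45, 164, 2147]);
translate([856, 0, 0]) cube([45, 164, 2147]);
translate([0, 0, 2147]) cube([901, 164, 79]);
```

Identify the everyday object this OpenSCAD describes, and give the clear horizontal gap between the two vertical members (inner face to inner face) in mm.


A door frame. The clear opening width is 811 mm.

Two 2147 mm tall posts with a header on top — a door frame. The left jamb is 45 mm wide at x = 0; the right jamb starts at x = 856. The clear opening is 856 − 45 = 811 mm.


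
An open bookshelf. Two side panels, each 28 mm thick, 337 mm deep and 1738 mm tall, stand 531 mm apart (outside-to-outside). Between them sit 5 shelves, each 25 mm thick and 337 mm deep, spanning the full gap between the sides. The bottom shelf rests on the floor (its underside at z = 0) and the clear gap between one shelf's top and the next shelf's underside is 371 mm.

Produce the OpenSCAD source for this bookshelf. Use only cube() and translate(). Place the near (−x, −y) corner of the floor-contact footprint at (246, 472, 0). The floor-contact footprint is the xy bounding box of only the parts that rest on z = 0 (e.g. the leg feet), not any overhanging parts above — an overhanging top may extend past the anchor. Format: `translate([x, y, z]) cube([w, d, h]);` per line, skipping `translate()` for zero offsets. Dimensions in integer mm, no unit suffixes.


translate([246, 472, 0]) cube([28, 337, 1738]);
translate([749, 472, 0]) cube([28, 337, 1738]);
translate([274, 472, 0]) cube([475, 337, 25]);
translate([274, 472, 396]) cube([475, 337, 25]);
translate([274, 472, 792]) cube([475, 337, 25]);
translate([274, 472, 1188]) cube([475, 337, 25]);
translate([274, 472, 1584]) cube([475, 337, 25]);


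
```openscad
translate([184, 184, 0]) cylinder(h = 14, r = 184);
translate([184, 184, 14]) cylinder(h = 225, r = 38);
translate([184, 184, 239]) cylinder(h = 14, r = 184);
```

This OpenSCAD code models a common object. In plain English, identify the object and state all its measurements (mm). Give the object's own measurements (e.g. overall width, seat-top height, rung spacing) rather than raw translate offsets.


A spool: two coaxial disc flanges of radius 184 mm and thickness 14 mm, joined by a core cylinder of radius 38 mm and height 225 mm. The lower flange rests on z = 0 and the three cylinders share a vertical axis.


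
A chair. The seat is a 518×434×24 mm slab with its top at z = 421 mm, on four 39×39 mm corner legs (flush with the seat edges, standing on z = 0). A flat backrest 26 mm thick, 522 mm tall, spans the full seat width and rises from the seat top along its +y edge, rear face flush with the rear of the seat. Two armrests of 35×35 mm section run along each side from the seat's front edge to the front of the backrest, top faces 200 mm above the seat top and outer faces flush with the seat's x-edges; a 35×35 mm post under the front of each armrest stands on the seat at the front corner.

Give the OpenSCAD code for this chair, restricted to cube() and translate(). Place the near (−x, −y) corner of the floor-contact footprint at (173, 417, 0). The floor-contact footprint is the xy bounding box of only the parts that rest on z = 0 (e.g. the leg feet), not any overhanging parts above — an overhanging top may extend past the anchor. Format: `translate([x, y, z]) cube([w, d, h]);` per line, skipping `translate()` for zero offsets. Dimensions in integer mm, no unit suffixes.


translate([173, 417, 397]) cube([518, 434, 24]);
translate([173, 417, 0]) cube([39, 39, 397]);
translate([652, 417, 0]) cube([39, 39, 397]);
translate([173, 812, 0]) cube([39, 39, 397]);
translate([652, 812, 0]) cube([39, 39, 397]);
translate([173, 825, 421]) cube([518, 26, 522]);
translate([173, 417, 586]) cube([35, 408, 35]);
translate([656, 417, 586]) cube([35, 408, 35]);
translate([173, 417, 421]) cube([35, 35, 165]);
translate([656, 417, 421]) cube([35, 35, 165]);
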